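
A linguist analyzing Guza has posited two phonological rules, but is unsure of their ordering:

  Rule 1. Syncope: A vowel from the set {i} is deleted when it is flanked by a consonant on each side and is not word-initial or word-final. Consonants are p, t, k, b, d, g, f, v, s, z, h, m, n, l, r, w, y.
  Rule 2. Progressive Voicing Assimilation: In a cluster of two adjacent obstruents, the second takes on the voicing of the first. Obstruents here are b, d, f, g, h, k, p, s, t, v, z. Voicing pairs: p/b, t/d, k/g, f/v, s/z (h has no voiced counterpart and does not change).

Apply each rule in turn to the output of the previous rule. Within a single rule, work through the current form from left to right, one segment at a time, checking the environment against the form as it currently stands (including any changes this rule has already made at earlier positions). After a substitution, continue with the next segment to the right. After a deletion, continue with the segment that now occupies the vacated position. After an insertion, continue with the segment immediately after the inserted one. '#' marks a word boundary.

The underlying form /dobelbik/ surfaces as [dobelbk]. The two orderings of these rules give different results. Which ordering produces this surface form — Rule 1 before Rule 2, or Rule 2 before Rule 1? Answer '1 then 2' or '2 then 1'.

2 then 1

Order 1 then 2:
  1 Syncope: [dobelbik] → [dobelbk]
  2 Progressive Voicing Assimilation: [dobelbk] → [dobelbg]
  result: [dobelbg]
Order 2 then 1:
  2 Progressive Voicing Assimilation: no change — [dobelbik]
  1 Syncope: [dobelbik] → [dobelbk]
  result: [dobelbk]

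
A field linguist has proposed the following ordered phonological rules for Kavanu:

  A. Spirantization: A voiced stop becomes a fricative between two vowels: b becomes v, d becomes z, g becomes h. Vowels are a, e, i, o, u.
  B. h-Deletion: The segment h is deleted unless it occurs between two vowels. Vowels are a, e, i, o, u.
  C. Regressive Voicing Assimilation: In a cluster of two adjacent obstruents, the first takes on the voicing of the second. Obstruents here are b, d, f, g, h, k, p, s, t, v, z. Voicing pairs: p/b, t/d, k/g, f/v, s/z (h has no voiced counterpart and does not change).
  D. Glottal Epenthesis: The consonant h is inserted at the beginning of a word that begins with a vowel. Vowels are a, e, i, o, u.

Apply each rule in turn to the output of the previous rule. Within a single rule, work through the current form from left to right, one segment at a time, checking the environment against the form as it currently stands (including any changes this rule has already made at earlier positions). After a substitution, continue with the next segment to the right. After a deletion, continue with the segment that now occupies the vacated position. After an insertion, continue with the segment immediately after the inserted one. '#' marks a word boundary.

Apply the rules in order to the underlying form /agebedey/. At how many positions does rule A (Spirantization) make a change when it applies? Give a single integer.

A Spirantization: [agebedey] → [ahevezey]
B h-Deletion: no change — [ahevezey]
C Regressive Voicing Assimilation: no change — [ahevezey]
D Glottal Epenthesis: [ahevezey] → [hahevezey]
Rule A changed 3 position(s).

3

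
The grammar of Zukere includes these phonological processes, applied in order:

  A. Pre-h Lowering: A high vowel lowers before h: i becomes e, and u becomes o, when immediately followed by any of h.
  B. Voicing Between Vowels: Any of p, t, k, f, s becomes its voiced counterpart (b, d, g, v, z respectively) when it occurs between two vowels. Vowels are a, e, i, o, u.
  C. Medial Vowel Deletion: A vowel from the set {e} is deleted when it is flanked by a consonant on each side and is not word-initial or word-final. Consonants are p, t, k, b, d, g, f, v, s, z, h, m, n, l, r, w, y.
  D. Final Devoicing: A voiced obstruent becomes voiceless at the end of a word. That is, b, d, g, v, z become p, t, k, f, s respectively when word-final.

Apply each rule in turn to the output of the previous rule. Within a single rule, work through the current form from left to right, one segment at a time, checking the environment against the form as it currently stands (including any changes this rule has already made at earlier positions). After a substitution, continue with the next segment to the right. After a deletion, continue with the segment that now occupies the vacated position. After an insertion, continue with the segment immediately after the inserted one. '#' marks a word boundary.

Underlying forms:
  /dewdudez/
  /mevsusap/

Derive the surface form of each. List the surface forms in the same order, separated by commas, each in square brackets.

[dwduds], [mvsuzap]

/dewdudez/:
  A Pre-h Lowering: no change — [dewdudez]
  B Voicing Between Vowels: no change — [dewdudez]
  C Medial Vowel Deletion: [dewdudez] → [dwdudz]
  D Final Devoicing: [dwdudz] → [dwduds]
/mevsusap/:
  A Pre-h Lowering: no change — [mevsusap]
  B Voicing Between Vowels: [mevsusap] → [mevsuzap]
  C Medial Vowel Deletion: [mevsuzap] → [mvsuzap]
  D Final Devoicing: no change — [mvsuzap]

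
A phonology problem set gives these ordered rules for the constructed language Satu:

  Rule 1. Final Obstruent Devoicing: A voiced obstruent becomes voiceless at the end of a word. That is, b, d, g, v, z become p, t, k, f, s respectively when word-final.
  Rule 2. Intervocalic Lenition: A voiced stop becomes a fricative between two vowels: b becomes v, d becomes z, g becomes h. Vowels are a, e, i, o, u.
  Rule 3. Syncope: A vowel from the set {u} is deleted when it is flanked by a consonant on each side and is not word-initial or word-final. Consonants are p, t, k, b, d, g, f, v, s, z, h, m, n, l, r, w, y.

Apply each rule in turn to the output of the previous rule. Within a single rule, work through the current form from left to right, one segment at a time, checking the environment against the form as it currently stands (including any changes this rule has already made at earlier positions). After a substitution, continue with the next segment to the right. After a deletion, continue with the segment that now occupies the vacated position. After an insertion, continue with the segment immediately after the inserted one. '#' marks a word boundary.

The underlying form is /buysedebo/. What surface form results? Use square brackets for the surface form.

Rule 1 Final Obstruent Devoicing: no change — [buysedebo]
Rule 2 Intervocalic Lenition: [buysedebo] → [buysezevo]
Rule 3 Syncope: [buysezevo] → [bysezevo]

[bysezevo]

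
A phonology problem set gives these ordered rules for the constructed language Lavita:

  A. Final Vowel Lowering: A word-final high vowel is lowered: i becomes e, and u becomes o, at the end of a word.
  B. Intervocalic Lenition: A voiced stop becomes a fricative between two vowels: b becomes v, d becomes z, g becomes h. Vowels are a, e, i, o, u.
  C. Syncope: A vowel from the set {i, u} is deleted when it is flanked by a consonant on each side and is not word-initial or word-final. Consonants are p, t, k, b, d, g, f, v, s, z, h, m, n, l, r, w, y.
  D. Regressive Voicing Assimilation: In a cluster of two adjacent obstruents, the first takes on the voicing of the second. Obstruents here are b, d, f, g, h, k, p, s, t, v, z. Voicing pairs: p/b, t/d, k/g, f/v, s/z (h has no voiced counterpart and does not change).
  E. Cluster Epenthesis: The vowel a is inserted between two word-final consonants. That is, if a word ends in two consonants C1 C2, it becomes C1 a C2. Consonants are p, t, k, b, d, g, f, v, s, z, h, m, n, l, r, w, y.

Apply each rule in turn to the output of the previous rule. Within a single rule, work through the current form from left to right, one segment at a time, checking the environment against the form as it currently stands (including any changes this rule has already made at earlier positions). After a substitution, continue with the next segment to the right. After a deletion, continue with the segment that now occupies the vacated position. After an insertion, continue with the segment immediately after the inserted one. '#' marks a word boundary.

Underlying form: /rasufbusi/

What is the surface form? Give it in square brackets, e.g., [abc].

A Final Vowel Lowering: [rasufbusi] → [rasufbuse]
B Intervocalic Lenition: no change — [rasufbuse]
C Syncope: [rasufbuse] → [rasfbse]
D Regressive Voicing Assimilation: [rasfbse] → [rasvpse]
E Cluster Epenthesis: no change — [rasvpse]

[rasvpse]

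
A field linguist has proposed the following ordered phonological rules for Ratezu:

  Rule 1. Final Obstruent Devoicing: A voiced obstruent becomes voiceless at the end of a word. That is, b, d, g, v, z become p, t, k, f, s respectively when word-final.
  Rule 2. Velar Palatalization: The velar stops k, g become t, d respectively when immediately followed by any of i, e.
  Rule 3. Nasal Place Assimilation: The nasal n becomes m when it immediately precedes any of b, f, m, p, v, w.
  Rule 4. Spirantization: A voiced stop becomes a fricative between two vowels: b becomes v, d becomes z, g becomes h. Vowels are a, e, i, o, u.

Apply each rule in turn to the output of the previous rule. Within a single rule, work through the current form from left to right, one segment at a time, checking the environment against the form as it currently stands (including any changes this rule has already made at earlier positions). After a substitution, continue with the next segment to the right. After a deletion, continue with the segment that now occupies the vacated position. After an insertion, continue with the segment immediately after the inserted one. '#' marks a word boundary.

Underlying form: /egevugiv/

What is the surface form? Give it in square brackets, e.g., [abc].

[ezevuzif]

Rule 1 Final Obstruent Devoicing: [egevugiv] → [egevugif]
Rule 2 Velar Palatalization: [egevugif] → [edevudif]
Rule 3 Nasal Place Assimilation: no change — [edevudif]
Rule 4 Spirantization: [edevudif] → [ezevuzif]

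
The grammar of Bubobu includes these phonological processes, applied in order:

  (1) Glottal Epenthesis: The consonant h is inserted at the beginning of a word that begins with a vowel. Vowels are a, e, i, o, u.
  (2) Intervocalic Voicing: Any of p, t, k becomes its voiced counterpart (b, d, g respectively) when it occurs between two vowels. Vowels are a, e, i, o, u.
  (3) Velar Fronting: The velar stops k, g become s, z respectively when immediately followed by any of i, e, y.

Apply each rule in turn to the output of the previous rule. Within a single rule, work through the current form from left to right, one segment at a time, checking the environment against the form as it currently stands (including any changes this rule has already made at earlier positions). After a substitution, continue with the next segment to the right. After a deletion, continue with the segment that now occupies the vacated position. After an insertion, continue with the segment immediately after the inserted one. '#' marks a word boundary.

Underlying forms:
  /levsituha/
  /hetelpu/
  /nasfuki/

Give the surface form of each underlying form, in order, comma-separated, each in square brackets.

[levsiduha], [hedelpu], [nasfuzi]

/levsituha/:
  (1) Glottal Epenthesis: no change — [levsituha]
  (2) Intervocalic Voicing: [levsituha] → [levsiduha]
  (3) Velar Fronting: no change — [levsiduha]
/hetelpu/:
  (1) Glottal Epenthesis: no change — [hetelpu]
  (2) Intervocalic Voicing: [hetelpu] → [hedelpu]
  (3) Velar Fronting: no change — [hedelpu]
/nasfuki/:
  (1) Glottal Epenthesis: no change — [nasfuki]
  (2) Intervocalic Voicing: [nasfuki] → [nasfugi]
  (3) Velar Fronting: [nasfugi] → [nasfuzi]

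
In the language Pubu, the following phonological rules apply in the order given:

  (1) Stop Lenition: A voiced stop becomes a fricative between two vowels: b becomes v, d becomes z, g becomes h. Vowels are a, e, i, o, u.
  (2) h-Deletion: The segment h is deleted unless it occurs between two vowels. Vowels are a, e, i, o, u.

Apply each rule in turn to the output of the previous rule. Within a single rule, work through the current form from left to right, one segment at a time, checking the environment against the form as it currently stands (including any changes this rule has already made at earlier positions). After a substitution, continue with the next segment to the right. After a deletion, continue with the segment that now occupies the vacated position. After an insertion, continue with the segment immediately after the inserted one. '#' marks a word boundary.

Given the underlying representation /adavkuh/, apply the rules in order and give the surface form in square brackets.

[azavku]

(1) Stop Lenition: [adavkuh] → [azavkuh]
(2) h-Deletion: [azavkuh] → [azavku]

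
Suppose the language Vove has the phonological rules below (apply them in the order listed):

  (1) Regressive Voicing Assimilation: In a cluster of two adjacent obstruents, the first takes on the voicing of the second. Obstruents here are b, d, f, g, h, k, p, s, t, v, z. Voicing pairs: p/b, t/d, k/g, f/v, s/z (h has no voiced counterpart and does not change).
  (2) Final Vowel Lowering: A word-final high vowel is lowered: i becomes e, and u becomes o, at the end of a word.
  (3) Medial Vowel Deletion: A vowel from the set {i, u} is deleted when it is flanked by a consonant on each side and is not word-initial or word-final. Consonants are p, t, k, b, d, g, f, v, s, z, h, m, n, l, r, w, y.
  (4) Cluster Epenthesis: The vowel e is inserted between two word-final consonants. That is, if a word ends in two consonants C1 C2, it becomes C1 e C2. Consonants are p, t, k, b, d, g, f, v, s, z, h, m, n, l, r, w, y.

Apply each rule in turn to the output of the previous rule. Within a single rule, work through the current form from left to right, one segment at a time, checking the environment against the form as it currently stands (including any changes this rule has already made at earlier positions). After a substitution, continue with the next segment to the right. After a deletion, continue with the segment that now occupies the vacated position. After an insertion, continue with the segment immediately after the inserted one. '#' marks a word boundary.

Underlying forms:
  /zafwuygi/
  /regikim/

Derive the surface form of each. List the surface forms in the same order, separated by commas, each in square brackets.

[zafwyge], [regkem]

/zafwuygi/:
  (1) Regressive Voicing Assimilation: no change — [zafwuygi]
  (2) Final Vowel Lowering: [zafwuygi] → [zafwuyge]
  (3) Medial Vowel Deletion: [zafwuyge] → [zafwyge]
  (4) Cluster Epenthesis: no change — [zafwyge]
/regikim/:
  (1) Regressive Voicing Assimilation: no change — [regikim]
  (2) Final Vowel Lowering: no change — [regikim]
  (3) Medial Vowel Deletion: [regikim] → [regkm]
  (4) Cluster Epenthesis: [regkm] → [regkem]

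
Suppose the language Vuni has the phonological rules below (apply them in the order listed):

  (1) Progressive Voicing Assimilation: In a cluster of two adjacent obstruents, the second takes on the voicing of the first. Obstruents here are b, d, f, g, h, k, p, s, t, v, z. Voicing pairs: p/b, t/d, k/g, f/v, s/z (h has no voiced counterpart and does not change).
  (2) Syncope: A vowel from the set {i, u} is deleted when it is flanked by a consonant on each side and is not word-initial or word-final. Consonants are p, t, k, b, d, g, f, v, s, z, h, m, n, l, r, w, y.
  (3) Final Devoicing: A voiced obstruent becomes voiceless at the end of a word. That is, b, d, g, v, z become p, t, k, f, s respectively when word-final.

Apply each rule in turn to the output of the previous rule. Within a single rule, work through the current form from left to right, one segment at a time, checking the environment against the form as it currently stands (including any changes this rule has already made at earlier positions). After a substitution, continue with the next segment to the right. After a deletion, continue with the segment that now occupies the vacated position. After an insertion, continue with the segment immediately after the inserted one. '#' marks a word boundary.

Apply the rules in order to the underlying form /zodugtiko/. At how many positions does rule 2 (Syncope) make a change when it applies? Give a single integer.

2

(1) Progressive Voicing Assimilation: [zodugtiko] → [zodugdiko]
(2) Syncope: [zodugdiko] → [zodgdko]
(3) Final Devoicing: no change — [zodgdko]
Rule 2 changed 2 position(s).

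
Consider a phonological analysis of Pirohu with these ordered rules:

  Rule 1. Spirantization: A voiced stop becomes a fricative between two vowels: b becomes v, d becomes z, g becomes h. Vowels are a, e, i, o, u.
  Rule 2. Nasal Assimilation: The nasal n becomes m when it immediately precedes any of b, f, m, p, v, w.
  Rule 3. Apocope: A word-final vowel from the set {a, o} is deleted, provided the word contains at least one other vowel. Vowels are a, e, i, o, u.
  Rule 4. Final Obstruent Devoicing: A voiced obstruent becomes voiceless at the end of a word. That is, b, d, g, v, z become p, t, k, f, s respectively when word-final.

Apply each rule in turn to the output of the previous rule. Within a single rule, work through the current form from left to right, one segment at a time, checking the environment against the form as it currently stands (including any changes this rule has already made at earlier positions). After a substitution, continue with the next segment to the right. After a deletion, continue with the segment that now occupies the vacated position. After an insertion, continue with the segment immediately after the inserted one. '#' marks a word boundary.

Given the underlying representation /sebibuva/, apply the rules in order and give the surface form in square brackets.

Rule 1 Spirantization: [sebibuva] → [sevivuva]
Rule 2 Nasal Assimilation: no change — [sevivuva]
Rule 3 Apocope: [sevivuva] → [sevivuv]
Rule 4 Final Obstruent Devoicing: [sevivuv] → [sevivuf]

[sevivuf]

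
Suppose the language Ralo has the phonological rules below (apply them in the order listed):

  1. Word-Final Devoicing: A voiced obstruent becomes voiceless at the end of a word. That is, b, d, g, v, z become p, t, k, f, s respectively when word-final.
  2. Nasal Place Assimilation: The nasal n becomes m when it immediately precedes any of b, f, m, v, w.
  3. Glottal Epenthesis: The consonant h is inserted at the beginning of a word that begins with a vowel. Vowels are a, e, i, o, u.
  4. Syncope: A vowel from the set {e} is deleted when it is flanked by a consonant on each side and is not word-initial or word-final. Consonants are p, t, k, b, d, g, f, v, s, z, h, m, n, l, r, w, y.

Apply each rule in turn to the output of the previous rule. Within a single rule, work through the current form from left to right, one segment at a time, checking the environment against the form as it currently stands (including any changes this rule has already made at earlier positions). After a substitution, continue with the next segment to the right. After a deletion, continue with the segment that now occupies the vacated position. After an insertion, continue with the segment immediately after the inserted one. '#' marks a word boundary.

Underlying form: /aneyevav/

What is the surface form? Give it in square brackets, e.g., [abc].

1 Word-Final Devoicing: [aneyevav] → [aneyevaf]
2 Nasal Place Assimilation: no change — [aneyevaf]
3 Glottal Epenthesis: [aneyevaf] → [haneyevaf]
4 Syncope: [haneyevaf] → [hanyvaf]

[hanyvaf]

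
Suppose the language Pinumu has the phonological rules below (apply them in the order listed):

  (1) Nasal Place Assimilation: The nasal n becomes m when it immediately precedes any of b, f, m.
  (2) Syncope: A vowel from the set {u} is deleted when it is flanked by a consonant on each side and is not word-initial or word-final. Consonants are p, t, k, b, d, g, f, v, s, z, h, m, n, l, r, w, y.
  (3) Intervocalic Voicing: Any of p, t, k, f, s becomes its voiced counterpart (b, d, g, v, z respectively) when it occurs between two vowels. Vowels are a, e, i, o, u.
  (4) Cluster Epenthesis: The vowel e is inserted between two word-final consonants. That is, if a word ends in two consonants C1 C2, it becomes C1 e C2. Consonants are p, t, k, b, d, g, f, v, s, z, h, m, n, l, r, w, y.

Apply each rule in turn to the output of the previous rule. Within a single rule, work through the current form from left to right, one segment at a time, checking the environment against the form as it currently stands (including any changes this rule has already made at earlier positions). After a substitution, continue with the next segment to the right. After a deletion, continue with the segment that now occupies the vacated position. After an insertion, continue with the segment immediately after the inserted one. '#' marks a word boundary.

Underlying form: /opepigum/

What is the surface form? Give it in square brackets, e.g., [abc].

(1) Nasal Place Assimilation: no change — [opepigum]
(2) Syncope: [opepigum] → [opepigm]
(3) Intervocalic Voicing: [opepigm] → [obebigm]
(4) Cluster Epenthesis: [obebigm] → [obebigem]

[obebigem]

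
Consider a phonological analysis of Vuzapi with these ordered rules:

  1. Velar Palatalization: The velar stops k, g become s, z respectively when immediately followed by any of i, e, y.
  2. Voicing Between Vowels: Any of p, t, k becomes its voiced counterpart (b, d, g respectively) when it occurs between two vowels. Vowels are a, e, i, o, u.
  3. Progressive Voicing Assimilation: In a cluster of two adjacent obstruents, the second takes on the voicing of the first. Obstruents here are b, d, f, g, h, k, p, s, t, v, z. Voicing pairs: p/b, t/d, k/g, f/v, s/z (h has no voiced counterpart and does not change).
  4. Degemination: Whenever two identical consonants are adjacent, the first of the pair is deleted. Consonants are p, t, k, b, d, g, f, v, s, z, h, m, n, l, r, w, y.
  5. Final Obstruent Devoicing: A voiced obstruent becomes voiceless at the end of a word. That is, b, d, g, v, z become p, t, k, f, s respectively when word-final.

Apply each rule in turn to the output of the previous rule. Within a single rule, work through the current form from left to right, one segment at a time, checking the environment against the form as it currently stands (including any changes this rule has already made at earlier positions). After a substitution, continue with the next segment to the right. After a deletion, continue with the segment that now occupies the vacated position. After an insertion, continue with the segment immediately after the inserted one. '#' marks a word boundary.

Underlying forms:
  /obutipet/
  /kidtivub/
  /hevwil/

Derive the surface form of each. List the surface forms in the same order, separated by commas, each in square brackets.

/obutipet/:
  1 Velar Palatalization: no change — [obutipet]
  2 Voicing Between Vowels: [obutipet] → [obudibet]
  3 Progressive Voicing Assimilation: no change — [obudibet]
  4 Degemination: no change — [obudibet]
  5 Final Obstruent Devoicing: no change — [obudibet]
/kidtivub/:
  1 Velar Palatalization: [kidtivub] → [sidtivub]
  2 Voicing Between Vowels: no change — [sidtivub]
  3 Progressive Voicing Assimilation: [sidtivub] → [siddivub]
  4 Degemination: [siddivub] → [sidivub]
  5 Final Obstruent Devoicing: [sidivub] → [sidivup]
/hevwil/:
  1 Velar Palatalization: no change — [hevwil]
  2 Voicing Between Vowels: no change — [hevwil]
  3 Progressive Voicing Assimilation: no change — [hevwil]
  4 Degemination: no change — [hevwil]
  5 Final Obstruent Devoicing: no change — [hevwil]

[obudibet], [sidivup], [hevwil]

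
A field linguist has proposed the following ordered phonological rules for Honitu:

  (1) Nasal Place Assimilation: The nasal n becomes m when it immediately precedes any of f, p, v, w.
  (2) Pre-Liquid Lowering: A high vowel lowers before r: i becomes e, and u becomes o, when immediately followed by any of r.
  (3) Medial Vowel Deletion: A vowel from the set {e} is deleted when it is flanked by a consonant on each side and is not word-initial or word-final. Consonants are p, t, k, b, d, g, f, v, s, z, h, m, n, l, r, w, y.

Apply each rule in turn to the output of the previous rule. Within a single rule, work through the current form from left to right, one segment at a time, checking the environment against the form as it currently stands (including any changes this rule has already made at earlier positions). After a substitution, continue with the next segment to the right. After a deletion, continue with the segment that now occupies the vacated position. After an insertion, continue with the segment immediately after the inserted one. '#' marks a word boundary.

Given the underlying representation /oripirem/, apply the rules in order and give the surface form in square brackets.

[oriprm]

(1) Nasal Place Assimilation: no change — [oripirem]
(2) Pre-Liquid Lowering: [oripirem] → [oriperem]
(3) Medial Vowel Deletion: [oriperem] → [oriprm]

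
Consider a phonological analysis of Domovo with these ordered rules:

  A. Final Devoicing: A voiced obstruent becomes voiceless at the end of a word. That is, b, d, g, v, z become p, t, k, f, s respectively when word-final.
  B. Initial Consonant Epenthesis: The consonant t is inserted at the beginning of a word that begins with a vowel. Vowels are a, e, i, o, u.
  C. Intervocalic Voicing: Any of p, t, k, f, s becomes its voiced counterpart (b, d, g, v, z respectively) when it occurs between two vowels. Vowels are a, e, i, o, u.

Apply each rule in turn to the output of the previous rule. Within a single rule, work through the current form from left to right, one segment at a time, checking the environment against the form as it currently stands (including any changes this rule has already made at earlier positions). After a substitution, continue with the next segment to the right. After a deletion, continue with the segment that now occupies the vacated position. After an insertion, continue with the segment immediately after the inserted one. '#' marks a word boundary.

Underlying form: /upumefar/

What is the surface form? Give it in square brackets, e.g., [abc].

[tubumevar]

A Final Devoicing: no change — [upumefar]
B Initial Consonant Epenthesis: [upumefar] → [tupumefar]
C Intervocalic Voicing: [tupumefar] → [tubumevar]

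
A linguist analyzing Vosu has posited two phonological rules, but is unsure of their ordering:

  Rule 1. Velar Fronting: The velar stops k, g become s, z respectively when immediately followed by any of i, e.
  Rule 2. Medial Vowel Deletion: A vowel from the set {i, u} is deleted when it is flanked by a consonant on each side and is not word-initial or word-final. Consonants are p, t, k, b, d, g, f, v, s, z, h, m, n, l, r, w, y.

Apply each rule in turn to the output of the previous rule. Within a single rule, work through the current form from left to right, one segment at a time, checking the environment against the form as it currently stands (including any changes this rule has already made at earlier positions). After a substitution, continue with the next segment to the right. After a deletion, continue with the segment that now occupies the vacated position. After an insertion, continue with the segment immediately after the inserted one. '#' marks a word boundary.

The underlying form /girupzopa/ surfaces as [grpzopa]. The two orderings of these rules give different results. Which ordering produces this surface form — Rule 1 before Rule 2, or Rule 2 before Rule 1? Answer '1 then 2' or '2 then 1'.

2 then 1

Order 1 then 2:
  1 Velar Fronting: [girupzopa] → [zirupzopa]
  2 Medial Vowel Deletion: [zirupzopa] → [zrpzopa]
  result: [zrpzopa]
Order 2 then 1:
  2 Medial Vowel Deletion: [girupzopa] → [grpzopa]
  1 Velar Fronting: no change — [grpzopa]
  result: [grpzopa]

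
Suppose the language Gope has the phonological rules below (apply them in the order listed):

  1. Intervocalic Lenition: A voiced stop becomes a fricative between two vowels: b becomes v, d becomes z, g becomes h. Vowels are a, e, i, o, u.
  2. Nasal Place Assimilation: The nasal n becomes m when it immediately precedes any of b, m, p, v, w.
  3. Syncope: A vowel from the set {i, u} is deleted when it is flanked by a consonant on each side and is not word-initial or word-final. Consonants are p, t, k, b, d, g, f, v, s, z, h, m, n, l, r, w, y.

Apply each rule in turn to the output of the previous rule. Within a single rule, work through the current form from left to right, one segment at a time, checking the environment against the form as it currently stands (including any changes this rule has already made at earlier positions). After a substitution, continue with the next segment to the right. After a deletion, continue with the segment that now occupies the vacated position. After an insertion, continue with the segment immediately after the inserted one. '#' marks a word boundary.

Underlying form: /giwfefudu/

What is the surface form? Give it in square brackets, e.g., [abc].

1 Intervocalic Lenition: [giwfefudu] → [giwfefuzu]
2 Nasal Place Assimilation: no change — [giwfefuzu]
3 Syncope: [giwfefuzu] → [gwfefzu]

[gwfefzu]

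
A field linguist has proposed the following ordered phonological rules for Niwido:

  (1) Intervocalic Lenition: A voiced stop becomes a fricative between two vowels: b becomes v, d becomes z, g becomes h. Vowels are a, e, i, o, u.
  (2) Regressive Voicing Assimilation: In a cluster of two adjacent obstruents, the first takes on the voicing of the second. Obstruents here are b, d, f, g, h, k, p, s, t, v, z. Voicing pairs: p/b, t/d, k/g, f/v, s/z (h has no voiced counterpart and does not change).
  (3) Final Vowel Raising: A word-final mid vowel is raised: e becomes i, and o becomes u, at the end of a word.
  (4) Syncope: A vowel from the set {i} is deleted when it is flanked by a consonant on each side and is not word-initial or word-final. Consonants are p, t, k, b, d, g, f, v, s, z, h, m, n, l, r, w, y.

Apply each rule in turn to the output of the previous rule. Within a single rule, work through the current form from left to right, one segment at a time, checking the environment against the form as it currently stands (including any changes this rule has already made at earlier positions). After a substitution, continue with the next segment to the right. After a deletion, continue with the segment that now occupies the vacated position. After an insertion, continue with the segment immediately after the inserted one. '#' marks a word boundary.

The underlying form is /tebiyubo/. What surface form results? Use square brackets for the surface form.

[tevyuvu]

(1) Intervocalic Lenition: [tebiyubo] → [teviyuvo]
(2) Regressive Voicing Assimilation: no change — [teviyuvo]
(3) Final Vowel Raising: [teviyuvo] → [teviyuvu]
(4) Syncope: [teviyuvu] → [tevyuvu]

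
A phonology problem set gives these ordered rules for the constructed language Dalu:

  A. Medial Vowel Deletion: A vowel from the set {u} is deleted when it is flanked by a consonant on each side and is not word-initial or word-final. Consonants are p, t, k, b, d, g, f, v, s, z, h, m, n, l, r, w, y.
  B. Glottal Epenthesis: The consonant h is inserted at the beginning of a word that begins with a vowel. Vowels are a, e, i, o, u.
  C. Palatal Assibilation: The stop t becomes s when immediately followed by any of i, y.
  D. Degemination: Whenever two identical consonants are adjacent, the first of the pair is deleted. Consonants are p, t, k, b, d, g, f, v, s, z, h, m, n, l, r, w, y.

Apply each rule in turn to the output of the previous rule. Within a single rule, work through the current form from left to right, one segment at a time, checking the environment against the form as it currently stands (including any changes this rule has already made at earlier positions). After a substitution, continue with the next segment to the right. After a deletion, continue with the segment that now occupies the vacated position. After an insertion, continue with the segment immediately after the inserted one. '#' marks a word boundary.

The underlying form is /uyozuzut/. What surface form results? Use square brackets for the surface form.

A Medial Vowel Deletion: [uyozuzut] → [uyozzt]
B Glottal Epenthesis: [uyozzt] → [huyozzt]
C Palatal Assibilation: no change — [huyozzt]
D Degemination: [huyozzt] → [huyozt]

[huyozt]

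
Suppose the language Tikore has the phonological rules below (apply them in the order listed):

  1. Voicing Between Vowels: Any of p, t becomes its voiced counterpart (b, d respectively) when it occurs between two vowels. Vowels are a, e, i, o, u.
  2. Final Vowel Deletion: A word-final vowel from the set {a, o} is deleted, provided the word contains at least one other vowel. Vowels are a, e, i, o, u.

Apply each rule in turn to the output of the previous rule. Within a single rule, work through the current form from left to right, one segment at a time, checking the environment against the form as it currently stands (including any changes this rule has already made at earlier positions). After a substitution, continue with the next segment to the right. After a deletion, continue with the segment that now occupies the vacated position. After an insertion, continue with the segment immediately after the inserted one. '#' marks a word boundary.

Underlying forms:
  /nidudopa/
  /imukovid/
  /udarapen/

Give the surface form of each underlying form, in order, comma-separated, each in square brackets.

[nidudob], [imukovid], [udaraben]

/nidudopa/:
  1 Voicing Between Vowels: [nidudopa] → [nidudoba]
  2 Final Vowel Deletion: [nidudoba] → [nidudob]
/imukovid/:
  1 Voicing Between Vowels: no change — [imukovid]
  2 Final Vowel Deletion: no change — [imukovid]
/udarapen/:
  1 Voicing Between Vowels: [udarapen] → [udaraben]
  2 Final Vowel Deletion: no change — [udaraben]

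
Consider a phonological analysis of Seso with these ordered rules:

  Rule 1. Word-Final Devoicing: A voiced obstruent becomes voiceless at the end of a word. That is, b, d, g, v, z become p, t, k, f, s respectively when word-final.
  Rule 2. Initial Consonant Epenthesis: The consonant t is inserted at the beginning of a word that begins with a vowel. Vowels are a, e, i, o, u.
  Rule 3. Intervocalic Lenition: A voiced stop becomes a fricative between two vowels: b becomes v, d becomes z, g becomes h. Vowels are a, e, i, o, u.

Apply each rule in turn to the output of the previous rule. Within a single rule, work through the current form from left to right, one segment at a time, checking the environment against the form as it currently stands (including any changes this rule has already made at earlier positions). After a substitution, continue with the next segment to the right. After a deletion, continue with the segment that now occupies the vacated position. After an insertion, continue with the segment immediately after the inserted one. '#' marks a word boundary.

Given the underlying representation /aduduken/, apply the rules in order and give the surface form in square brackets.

[tazuzuken]

Rule 1 Word-Final Devoicing: no change — [aduduken]
Rule 2 Initial Consonant Epenthesis: [aduduken] → [taduduken]
Rule 3 Intervocalic Lenition: [taduduken] → [tazuzuken]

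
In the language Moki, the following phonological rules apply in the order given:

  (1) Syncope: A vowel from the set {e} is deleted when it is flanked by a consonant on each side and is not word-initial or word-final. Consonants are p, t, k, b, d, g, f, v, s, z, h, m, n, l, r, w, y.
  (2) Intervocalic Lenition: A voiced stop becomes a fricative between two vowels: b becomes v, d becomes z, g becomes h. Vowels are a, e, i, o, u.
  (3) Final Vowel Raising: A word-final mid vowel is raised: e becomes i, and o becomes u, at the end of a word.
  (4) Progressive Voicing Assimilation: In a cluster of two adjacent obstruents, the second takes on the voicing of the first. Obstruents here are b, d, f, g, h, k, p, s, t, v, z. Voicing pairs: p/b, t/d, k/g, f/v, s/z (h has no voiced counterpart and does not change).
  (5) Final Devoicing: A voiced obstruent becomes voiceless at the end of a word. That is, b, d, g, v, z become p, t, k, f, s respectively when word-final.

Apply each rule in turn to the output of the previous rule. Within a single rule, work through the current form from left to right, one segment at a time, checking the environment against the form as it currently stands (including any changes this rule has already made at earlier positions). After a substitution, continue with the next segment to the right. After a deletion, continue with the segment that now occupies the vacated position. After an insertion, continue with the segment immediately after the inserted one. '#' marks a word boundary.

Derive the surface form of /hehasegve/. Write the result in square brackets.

[hhaskfi]

(1) Syncope: [hehasegve] → [hhasgve]
(2) Intervocalic Lenition: no change — [hhasgve]
(3) Final Vowel Raising: [hhasgve] → [hhasgvi]
(4) Progressive Voicing Assimilation: [hhasgvi] → [hhaskfi]
(5) Final Devoicing: no change — [hhaskfi]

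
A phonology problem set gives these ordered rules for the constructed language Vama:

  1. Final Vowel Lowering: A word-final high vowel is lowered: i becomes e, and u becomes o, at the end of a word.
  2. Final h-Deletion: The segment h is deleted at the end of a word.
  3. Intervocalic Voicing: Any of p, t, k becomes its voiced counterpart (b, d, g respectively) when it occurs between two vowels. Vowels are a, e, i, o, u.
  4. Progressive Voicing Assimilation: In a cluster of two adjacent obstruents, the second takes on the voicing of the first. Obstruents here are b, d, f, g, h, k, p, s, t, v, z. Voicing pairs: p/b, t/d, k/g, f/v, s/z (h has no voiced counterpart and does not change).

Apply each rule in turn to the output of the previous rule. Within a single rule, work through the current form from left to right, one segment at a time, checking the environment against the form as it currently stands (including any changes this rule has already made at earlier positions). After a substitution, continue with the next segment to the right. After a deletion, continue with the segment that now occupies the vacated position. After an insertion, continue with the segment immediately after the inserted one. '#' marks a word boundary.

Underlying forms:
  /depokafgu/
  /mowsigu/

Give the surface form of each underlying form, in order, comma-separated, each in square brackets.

/depokafgu/:
  1 Final Vowel Lowering: [depokafgu] → [depokafgo]
  2 Final h-Deletion: no change — [depokafgo]
  3 Intervocalic Voicing: [depokafgo] → [debogafgo]
  4 Progressive Voicing Assimilation: [debogafgo] → [debogafko]
/mowsigu/:
  1 Final Vowel Lowering: [mowsigu] → [mowsigo]
  2 Final h-Deletion: no change — [mowsigo]
  3 Intervocalic Voicing: no change — [mowsigo]
  4 Progressive Voicing Assimilation: no change — [mowsigo]

[debogafko], [mowsigo]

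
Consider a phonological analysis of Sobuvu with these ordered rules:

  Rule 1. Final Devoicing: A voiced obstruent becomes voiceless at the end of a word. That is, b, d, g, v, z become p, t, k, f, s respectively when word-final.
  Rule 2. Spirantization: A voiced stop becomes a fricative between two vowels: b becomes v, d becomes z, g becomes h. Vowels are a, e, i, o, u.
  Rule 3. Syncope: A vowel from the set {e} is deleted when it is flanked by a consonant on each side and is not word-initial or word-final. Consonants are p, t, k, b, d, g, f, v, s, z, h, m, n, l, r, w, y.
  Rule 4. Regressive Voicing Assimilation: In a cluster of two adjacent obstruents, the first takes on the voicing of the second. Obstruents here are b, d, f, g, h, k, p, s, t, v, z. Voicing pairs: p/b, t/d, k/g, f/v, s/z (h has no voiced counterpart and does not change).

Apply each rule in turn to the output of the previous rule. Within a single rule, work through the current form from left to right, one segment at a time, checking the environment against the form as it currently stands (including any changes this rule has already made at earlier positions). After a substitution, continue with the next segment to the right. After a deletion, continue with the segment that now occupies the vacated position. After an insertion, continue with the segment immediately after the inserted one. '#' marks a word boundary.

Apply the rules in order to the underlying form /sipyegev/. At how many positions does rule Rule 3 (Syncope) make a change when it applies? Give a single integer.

Rule 1 Final Devoicing: [sipyegev] → [sipyegef]
Rule 2 Spirantization: [sipyegef] → [sipyehef]
Rule 3 Syncope: [sipyehef] → [sipyhf]
Rule 4 Regressive Voicing Assimilation: no change — [sipyhf]
Rule Rule 3 changed 2 position(s).

2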